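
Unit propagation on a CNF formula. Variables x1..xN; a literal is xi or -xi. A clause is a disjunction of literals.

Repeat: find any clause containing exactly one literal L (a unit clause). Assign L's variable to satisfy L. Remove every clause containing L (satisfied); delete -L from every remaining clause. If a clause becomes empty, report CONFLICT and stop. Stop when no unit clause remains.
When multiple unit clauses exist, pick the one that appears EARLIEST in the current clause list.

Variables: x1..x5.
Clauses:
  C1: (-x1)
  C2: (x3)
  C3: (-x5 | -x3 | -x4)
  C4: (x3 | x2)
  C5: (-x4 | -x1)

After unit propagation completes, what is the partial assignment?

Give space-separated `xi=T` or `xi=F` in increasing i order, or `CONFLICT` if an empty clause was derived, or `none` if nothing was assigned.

Answer: x1=F x3=T

Derivation:
unit clause [-1] forces x1=F; simplify:
  satisfied 2 clause(s); 3 remain; assigned so far: [1]
unit clause [3] forces x3=T; simplify:
  drop -3 from [-5, -3, -4] -> [-5, -4]
  satisfied 2 clause(s); 1 remain; assigned so far: [1, 3]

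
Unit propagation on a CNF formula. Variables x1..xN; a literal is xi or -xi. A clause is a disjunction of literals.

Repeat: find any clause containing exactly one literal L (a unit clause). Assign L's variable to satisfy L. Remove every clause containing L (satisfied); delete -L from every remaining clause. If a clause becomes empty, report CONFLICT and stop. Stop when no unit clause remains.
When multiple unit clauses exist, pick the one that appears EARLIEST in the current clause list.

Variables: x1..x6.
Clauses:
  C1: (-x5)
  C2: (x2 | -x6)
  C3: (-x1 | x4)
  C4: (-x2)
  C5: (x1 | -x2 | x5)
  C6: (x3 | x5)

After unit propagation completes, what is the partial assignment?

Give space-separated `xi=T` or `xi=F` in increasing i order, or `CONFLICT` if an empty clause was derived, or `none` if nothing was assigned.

unit clause [-5] forces x5=F; simplify:
  drop 5 from [1, -2, 5] -> [1, -2]
  drop 5 from [3, 5] -> [3]
  satisfied 1 clause(s); 5 remain; assigned so far: [5]
unit clause [-2] forces x2=F; simplify:
  drop 2 from [2, -6] -> [-6]
  satisfied 2 clause(s); 3 remain; assigned so far: [2, 5]
unit clause [-6] forces x6=F; simplify:
  satisfied 1 clause(s); 2 remain; assigned so far: [2, 5, 6]
unit clause [3] forces x3=T; simplify:
  satisfied 1 clause(s); 1 remain; assigned so far: [2, 3, 5, 6]

Answer: x2=F x3=T x5=F x6=F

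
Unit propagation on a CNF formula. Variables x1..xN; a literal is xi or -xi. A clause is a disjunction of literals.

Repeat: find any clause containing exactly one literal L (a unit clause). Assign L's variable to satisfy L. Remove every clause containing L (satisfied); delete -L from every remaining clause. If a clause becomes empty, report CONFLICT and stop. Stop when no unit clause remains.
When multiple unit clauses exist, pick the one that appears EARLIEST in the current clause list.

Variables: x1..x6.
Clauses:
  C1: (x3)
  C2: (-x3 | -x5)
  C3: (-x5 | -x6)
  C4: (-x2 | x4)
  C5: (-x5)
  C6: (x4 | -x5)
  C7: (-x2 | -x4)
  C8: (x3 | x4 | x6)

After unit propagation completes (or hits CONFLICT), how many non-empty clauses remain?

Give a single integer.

unit clause [3] forces x3=T; simplify:
  drop -3 from [-3, -5] -> [-5]
  satisfied 2 clause(s); 6 remain; assigned so far: [3]
unit clause [-5] forces x5=F; simplify:
  satisfied 4 clause(s); 2 remain; assigned so far: [3, 5]

Answer: 2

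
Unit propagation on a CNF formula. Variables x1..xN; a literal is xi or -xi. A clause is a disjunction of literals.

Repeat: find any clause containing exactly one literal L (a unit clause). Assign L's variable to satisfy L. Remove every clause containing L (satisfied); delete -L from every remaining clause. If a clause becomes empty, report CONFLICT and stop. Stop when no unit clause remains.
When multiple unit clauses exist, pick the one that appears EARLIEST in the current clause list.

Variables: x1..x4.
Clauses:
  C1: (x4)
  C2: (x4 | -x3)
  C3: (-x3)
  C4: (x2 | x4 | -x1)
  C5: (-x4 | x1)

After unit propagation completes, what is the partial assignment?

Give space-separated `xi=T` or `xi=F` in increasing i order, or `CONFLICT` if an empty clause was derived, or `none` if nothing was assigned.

unit clause [4] forces x4=T; simplify:
  drop -4 from [-4, 1] -> [1]
  satisfied 3 clause(s); 2 remain; assigned so far: [4]
unit clause [-3] forces x3=F; simplify:
  satisfied 1 clause(s); 1 remain; assigned so far: [3, 4]
unit clause [1] forces x1=T; simplify:
  satisfied 1 clause(s); 0 remain; assigned so far: [1, 3, 4]

Answer: x1=T x3=F x4=T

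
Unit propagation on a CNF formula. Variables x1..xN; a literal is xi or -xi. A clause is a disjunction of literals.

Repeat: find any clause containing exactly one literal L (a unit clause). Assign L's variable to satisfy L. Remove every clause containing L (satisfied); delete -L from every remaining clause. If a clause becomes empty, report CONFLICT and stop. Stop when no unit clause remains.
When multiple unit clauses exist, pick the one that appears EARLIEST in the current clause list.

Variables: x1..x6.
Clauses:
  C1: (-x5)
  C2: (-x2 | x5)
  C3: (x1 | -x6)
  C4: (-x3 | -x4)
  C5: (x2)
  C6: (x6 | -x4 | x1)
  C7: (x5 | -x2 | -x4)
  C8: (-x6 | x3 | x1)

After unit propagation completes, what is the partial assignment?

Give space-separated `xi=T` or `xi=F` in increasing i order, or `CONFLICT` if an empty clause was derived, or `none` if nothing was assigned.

Answer: CONFLICT

Derivation:
unit clause [-5] forces x5=F; simplify:
  drop 5 from [-2, 5] -> [-2]
  drop 5 from [5, -2, -4] -> [-2, -4]
  satisfied 1 clause(s); 7 remain; assigned so far: [5]
unit clause [-2] forces x2=F; simplify:
  drop 2 from [2] -> [] (empty!)
  satisfied 2 clause(s); 5 remain; assigned so far: [2, 5]
CONFLICT (empty clause)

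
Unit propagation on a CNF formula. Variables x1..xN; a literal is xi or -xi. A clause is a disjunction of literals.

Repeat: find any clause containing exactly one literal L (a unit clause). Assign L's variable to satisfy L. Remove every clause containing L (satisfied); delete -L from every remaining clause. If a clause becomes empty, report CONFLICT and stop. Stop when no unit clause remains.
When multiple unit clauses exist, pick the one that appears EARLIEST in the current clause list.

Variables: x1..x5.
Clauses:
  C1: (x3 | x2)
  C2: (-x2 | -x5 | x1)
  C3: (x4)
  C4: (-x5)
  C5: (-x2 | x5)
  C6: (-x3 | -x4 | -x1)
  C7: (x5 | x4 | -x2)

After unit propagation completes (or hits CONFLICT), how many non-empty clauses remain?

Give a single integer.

unit clause [4] forces x4=T; simplify:
  drop -4 from [-3, -4, -1] -> [-3, -1]
  satisfied 2 clause(s); 5 remain; assigned so far: [4]
unit clause [-5] forces x5=F; simplify:
  drop 5 from [-2, 5] -> [-2]
  satisfied 2 clause(s); 3 remain; assigned so far: [4, 5]
unit clause [-2] forces x2=F; simplify:
  drop 2 from [3, 2] -> [3]
  satisfied 1 clause(s); 2 remain; assigned so far: [2, 4, 5]
unit clause [3] forces x3=T; simplify:
  drop -3 from [-3, -1] -> [-1]
  satisfied 1 clause(s); 1 remain; assigned so far: [2, 3, 4, 5]
unit clause [-1] forces x1=F; simplify:
  satisfied 1 clause(s); 0 remain; assigned so far: [1, 2, 3, 4, 5]

Answer: 0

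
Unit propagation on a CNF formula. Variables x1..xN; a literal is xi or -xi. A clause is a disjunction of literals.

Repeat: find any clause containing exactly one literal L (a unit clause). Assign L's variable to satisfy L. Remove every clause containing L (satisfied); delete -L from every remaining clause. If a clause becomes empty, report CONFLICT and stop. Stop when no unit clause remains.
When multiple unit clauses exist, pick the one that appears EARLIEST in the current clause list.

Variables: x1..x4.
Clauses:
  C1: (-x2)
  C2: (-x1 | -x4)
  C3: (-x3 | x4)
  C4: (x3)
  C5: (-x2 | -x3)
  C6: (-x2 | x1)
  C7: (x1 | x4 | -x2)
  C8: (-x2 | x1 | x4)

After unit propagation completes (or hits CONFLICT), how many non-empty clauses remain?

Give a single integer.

Answer: 0

Derivation:
unit clause [-2] forces x2=F; simplify:
  satisfied 5 clause(s); 3 remain; assigned so far: [2]
unit clause [3] forces x3=T; simplify:
  drop -3 from [-3, 4] -> [4]
  satisfied 1 clause(s); 2 remain; assigned so far: [2, 3]
unit clause [4] forces x4=T; simplify:
  drop -4 from [-1, -4] -> [-1]
  satisfied 1 clause(s); 1 remain; assigned so far: [2, 3, 4]
unit clause [-1] forces x1=F; simplify:
  satisfied 1 clause(s); 0 remain; assigned so far: [1, 2, 3, 4]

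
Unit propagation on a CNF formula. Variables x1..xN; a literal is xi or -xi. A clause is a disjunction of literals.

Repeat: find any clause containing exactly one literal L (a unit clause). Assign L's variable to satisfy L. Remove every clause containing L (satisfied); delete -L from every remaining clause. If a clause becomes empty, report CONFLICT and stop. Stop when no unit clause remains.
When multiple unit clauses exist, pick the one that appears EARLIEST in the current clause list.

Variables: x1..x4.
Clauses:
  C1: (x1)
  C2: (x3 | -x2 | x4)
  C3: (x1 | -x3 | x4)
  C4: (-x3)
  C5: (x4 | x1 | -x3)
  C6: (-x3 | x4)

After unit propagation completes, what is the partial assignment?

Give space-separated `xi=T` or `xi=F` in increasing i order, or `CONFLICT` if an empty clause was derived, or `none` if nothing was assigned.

Answer: x1=T x3=F

Derivation:
unit clause [1] forces x1=T; simplify:
  satisfied 3 clause(s); 3 remain; assigned so far: [1]
unit clause [-3] forces x3=F; simplify:
  drop 3 from [3, -2, 4] -> [-2, 4]
  satisfied 2 clause(s); 1 remain; assigned so far: [1, 3]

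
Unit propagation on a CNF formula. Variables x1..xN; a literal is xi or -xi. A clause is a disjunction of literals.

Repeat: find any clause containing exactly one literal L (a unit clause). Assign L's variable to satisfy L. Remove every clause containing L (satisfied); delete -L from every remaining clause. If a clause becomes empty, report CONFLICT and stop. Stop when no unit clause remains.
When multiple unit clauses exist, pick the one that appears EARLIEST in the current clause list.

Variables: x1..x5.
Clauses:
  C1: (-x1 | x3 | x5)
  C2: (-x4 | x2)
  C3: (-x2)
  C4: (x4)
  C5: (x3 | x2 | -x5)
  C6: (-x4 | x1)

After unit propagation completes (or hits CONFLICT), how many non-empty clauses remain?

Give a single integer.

Answer: 2

Derivation:
unit clause [-2] forces x2=F; simplify:
  drop 2 from [-4, 2] -> [-4]
  drop 2 from [3, 2, -5] -> [3, -5]
  satisfied 1 clause(s); 5 remain; assigned so far: [2]
unit clause [-4] forces x4=F; simplify:
  drop 4 from [4] -> [] (empty!)
  satisfied 2 clause(s); 3 remain; assigned so far: [2, 4]
CONFLICT (empty clause)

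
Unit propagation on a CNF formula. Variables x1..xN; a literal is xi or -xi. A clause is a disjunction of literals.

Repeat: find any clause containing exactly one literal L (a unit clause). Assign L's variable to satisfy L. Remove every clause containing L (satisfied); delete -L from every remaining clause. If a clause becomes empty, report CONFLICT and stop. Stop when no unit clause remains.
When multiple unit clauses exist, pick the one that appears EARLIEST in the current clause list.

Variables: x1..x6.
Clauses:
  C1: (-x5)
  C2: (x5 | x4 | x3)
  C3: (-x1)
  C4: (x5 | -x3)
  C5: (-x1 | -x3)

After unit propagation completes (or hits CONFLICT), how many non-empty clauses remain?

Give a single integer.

unit clause [-5] forces x5=F; simplify:
  drop 5 from [5, 4, 3] -> [4, 3]
  drop 5 from [5, -3] -> [-3]
  satisfied 1 clause(s); 4 remain; assigned so far: [5]
unit clause [-1] forces x1=F; simplify:
  satisfied 2 clause(s); 2 remain; assigned so far: [1, 5]
unit clause [-3] forces x3=F; simplify:
  drop 3 from [4, 3] -> [4]
  satisfied 1 clause(s); 1 remain; assigned so far: [1, 3, 5]
unit clause [4] forces x4=T; simplify:
  satisfied 1 clause(s); 0 remain; assigned so far: [1, 3, 4, 5]

Answer: 0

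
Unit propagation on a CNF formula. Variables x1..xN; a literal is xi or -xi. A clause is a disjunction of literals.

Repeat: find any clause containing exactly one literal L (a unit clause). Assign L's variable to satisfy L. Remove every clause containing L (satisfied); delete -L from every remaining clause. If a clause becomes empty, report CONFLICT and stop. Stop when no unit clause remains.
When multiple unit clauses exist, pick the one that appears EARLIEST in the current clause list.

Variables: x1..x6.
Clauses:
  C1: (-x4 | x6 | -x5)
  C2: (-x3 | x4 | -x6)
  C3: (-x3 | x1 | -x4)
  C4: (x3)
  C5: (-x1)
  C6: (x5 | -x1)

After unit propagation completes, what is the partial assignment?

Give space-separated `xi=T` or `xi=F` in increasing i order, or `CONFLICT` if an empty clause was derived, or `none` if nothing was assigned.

unit clause [3] forces x3=T; simplify:
  drop -3 from [-3, 4, -6] -> [4, -6]
  drop -3 from [-3, 1, -4] -> [1, -4]
  satisfied 1 clause(s); 5 remain; assigned so far: [3]
unit clause [-1] forces x1=F; simplify:
  drop 1 from [1, -4] -> [-4]
  satisfied 2 clause(s); 3 remain; assigned so far: [1, 3]
unit clause [-4] forces x4=F; simplify:
  drop 4 from [4, -6] -> [-6]
  satisfied 2 clause(s); 1 remain; assigned so far: [1, 3, 4]
unit clause [-6] forces x6=F; simplify:
  satisfied 1 clause(s); 0 remain; assigned so far: [1, 3, 4, 6]

Answer: x1=F x3=T x4=F x6=F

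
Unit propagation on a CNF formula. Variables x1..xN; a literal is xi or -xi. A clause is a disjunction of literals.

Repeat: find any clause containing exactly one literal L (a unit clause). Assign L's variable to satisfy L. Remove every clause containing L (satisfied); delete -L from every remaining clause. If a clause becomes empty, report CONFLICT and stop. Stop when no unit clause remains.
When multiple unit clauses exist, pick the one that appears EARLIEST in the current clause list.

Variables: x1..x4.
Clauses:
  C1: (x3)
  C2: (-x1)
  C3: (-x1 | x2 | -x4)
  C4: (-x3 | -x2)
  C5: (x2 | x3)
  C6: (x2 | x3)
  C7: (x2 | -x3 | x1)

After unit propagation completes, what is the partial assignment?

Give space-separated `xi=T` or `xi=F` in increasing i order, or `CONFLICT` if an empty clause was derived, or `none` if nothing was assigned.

unit clause [3] forces x3=T; simplify:
  drop -3 from [-3, -2] -> [-2]
  drop -3 from [2, -3, 1] -> [2, 1]
  satisfied 3 clause(s); 4 remain; assigned so far: [3]
unit clause [-1] forces x1=F; simplify:
  drop 1 from [2, 1] -> [2]
  satisfied 2 clause(s); 2 remain; assigned so far: [1, 3]
unit clause [-2] forces x2=F; simplify:
  drop 2 from [2] -> [] (empty!)
  satisfied 1 clause(s); 1 remain; assigned so far: [1, 2, 3]
CONFLICT (empty clause)

Answer: CONFLICT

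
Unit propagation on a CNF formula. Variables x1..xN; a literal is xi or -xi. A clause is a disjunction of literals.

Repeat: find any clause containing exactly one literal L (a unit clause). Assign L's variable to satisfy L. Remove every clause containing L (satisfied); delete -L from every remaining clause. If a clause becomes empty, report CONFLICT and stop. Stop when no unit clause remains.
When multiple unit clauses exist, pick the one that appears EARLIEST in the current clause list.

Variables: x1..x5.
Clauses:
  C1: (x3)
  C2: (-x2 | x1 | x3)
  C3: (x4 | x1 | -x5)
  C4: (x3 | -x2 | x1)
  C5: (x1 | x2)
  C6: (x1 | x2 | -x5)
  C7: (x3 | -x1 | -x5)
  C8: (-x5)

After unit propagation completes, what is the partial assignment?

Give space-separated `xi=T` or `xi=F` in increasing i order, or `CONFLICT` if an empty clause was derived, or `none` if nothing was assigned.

Answer: x3=T x5=F

Derivation:
unit clause [3] forces x3=T; simplify:
  satisfied 4 clause(s); 4 remain; assigned so far: [3]
unit clause [-5] forces x5=F; simplify:
  satisfied 3 clause(s); 1 remain; assigned so far: [3, 5]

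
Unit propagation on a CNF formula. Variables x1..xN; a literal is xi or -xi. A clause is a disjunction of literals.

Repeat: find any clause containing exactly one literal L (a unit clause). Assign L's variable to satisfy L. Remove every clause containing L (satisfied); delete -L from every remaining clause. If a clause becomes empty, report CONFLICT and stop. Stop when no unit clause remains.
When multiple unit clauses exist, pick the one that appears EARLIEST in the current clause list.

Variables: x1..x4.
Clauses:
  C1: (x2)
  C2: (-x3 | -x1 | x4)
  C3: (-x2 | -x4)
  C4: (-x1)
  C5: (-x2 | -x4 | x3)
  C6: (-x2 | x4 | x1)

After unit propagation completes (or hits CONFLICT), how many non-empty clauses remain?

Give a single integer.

Answer: 0

Derivation:
unit clause [2] forces x2=T; simplify:
  drop -2 from [-2, -4] -> [-4]
  drop -2 from [-2, -4, 3] -> [-4, 3]
  drop -2 from [-2, 4, 1] -> [4, 1]
  satisfied 1 clause(s); 5 remain; assigned so far: [2]
unit clause [-4] forces x4=F; simplify:
  drop 4 from [-3, -1, 4] -> [-3, -1]
  drop 4 from [4, 1] -> [1]
  satisfied 2 clause(s); 3 remain; assigned so far: [2, 4]
unit clause [-1] forces x1=F; simplify:
  drop 1 from [1] -> [] (empty!)
  satisfied 2 clause(s); 1 remain; assigned so far: [1, 2, 4]
CONFLICT (empty clause)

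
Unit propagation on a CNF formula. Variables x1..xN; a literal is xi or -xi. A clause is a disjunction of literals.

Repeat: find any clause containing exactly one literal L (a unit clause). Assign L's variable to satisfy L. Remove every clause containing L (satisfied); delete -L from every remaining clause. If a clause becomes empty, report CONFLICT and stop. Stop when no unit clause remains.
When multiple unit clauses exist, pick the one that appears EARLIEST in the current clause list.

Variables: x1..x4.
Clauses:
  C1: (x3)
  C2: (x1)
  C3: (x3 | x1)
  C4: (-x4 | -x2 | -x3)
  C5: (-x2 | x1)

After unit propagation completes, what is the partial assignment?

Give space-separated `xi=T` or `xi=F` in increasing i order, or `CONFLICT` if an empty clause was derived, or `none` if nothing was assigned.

unit clause [3] forces x3=T; simplify:
  drop -3 from [-4, -2, -3] -> [-4, -2]
  satisfied 2 clause(s); 3 remain; assigned so far: [3]
unit clause [1] forces x1=T; simplify:
  satisfied 2 clause(s); 1 remain; assigned so far: [1, 3]

Answer: x1=T x3=T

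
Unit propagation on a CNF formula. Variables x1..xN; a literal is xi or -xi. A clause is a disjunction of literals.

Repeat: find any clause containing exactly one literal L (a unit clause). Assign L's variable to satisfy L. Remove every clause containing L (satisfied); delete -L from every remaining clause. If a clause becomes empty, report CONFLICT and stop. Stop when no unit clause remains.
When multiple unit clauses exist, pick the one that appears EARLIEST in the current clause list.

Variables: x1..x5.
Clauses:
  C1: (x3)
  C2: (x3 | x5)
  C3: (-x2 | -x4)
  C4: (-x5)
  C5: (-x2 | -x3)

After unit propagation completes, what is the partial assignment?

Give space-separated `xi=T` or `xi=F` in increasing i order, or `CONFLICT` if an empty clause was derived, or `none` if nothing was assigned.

Answer: x2=F x3=T x5=F

Derivation:
unit clause [3] forces x3=T; simplify:
  drop -3 from [-2, -3] -> [-2]
  satisfied 2 clause(s); 3 remain; assigned so far: [3]
unit clause [-5] forces x5=F; simplify:
  satisfied 1 clause(s); 2 remain; assigned so far: [3, 5]
unit clause [-2] forces x2=F; simplify:
  satisfied 2 clause(s); 0 remain; assigned so far: [2, 3, 5]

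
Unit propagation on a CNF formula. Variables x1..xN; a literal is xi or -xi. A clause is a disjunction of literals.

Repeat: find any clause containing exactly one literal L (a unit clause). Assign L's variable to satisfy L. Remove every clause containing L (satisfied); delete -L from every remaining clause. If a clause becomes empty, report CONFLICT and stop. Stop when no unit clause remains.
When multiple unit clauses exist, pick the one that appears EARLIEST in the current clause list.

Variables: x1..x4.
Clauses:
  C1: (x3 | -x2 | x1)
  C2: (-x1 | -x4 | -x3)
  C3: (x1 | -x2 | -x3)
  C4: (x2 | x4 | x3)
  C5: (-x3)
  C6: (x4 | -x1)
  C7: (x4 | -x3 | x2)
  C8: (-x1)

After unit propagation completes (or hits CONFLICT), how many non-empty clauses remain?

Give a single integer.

Answer: 0

Derivation:
unit clause [-3] forces x3=F; simplify:
  drop 3 from [3, -2, 1] -> [-2, 1]
  drop 3 from [2, 4, 3] -> [2, 4]
  satisfied 4 clause(s); 4 remain; assigned so far: [3]
unit clause [-1] forces x1=F; simplify:
  drop 1 from [-2, 1] -> [-2]
  satisfied 2 clause(s); 2 remain; assigned so far: [1, 3]
unit clause [-2] forces x2=F; simplify:
  drop 2 from [2, 4] -> [4]
  satisfied 1 clause(s); 1 remain; assigned so far: [1, 2, 3]
unit clause [4] forces x4=T; simplify:
  satisfied 1 clause(s); 0 remain; assigned so far: [1, 2, 3, 4]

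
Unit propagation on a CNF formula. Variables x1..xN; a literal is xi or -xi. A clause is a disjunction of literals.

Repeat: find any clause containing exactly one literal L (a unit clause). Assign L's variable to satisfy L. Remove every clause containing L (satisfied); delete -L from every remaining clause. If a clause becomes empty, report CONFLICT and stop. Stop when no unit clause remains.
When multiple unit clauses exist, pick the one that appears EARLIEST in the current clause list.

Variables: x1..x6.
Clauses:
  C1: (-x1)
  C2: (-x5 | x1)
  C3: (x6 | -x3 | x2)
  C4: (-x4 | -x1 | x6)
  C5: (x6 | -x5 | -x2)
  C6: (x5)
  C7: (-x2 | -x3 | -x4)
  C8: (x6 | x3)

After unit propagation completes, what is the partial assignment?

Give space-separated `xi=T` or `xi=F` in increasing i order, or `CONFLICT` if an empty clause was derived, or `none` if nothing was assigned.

unit clause [-1] forces x1=F; simplify:
  drop 1 from [-5, 1] -> [-5]
  satisfied 2 clause(s); 6 remain; assigned so far: [1]
unit clause [-5] forces x5=F; simplify:
  drop 5 from [5] -> [] (empty!)
  satisfied 2 clause(s); 4 remain; assigned so far: [1, 5]
CONFLICT (empty clause)

Answer: CONFLICT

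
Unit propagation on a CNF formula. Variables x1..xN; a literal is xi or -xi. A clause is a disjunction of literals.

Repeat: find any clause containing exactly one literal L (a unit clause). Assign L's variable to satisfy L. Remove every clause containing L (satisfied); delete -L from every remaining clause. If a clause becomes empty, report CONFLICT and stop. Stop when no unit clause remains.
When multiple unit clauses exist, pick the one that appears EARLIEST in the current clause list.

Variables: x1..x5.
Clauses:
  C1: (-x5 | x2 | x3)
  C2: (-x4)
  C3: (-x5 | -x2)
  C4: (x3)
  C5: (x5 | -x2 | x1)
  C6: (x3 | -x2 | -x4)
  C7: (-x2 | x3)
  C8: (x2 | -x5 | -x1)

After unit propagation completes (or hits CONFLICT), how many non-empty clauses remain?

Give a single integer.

unit clause [-4] forces x4=F; simplify:
  satisfied 2 clause(s); 6 remain; assigned so far: [4]
unit clause [3] forces x3=T; simplify:
  satisfied 3 clause(s); 3 remain; assigned so far: [3, 4]

Answer: 3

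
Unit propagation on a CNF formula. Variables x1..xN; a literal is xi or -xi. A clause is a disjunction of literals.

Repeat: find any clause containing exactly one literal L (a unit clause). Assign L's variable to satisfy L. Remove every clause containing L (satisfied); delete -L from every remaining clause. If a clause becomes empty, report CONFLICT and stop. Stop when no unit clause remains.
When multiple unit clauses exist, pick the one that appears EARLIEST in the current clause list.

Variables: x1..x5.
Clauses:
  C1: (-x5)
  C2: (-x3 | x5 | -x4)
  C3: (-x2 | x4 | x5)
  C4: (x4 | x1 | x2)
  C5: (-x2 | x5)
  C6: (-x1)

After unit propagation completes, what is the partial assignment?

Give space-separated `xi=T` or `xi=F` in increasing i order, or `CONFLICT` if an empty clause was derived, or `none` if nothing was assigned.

unit clause [-5] forces x5=F; simplify:
  drop 5 from [-3, 5, -4] -> [-3, -4]
  drop 5 from [-2, 4, 5] -> [-2, 4]
  drop 5 from [-2, 5] -> [-2]
  satisfied 1 clause(s); 5 remain; assigned so far: [5]
unit clause [-2] forces x2=F; simplify:
  drop 2 from [4, 1, 2] -> [4, 1]
  satisfied 2 clause(s); 3 remain; assigned so far: [2, 5]
unit clause [-1] forces x1=F; simplify:
  drop 1 from [4, 1] -> [4]
  satisfied 1 clause(s); 2 remain; assigned so far: [1, 2, 5]
unit clause [4] forces x4=T; simplify:
  drop -4 from [-3, -4] -> [-3]
  satisfied 1 clause(s); 1 remain; assigned so far: [1, 2, 4, 5]
unit clause [-3] forces x3=F; simplify:
  satisfied 1 clause(s); 0 remain; assigned so far: [1, 2, 3, 4, 5]

Answer: x1=F x2=F x3=F x4=T x5=F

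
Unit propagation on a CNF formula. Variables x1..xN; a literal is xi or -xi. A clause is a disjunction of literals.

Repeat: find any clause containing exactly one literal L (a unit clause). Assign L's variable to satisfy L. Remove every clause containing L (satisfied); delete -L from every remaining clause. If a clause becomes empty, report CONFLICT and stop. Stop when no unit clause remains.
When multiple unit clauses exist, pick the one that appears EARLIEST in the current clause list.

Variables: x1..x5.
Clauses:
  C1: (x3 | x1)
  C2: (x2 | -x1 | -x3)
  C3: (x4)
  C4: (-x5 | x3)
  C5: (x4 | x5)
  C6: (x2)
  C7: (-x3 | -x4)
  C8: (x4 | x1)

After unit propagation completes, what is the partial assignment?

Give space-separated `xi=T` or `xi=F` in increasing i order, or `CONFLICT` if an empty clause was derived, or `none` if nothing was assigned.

Answer: x1=T x2=T x3=F x4=T x5=F

Derivation:
unit clause [4] forces x4=T; simplify:
  drop -4 from [-3, -4] -> [-3]
  satisfied 3 clause(s); 5 remain; assigned so far: [4]
unit clause [2] forces x2=T; simplify:
  satisfied 2 clause(s); 3 remain; assigned so far: [2, 4]
unit clause [-3] forces x3=F; simplify:
  drop 3 from [3, 1] -> [1]
  drop 3 from [-5, 3] -> [-5]
  satisfied 1 clause(s); 2 remain; assigned so far: [2, 3, 4]
unit clause [1] forces x1=T; simplify:
  satisfied 1 clause(s); 1 remain; assigned so far: [1, 2, 3, 4]
unit clause [-5] forces x5=F; simplify:
  satisfied 1 clause(s); 0 remain; assigned so far: [1, 2, 3, 4, 5]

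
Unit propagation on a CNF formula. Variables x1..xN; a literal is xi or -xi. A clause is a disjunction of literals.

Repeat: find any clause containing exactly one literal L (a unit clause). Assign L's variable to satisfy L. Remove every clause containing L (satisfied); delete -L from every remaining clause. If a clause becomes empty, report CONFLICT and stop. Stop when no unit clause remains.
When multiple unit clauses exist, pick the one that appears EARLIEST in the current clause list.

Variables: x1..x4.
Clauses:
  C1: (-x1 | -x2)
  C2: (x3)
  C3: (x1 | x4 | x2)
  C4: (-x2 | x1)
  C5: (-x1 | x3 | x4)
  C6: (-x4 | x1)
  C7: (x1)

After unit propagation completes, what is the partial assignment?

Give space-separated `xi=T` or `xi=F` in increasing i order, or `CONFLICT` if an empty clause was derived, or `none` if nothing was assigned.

unit clause [3] forces x3=T; simplify:
  satisfied 2 clause(s); 5 remain; assigned so far: [3]
unit clause [1] forces x1=T; simplify:
  drop -1 from [-1, -2] -> [-2]
  satisfied 4 clause(s); 1 remain; assigned so far: [1, 3]
unit clause [-2] forces x2=F; simplify:
  satisfied 1 clause(s); 0 remain; assigned so far: [1, 2, 3]

Answer: x1=T x2=F x3=T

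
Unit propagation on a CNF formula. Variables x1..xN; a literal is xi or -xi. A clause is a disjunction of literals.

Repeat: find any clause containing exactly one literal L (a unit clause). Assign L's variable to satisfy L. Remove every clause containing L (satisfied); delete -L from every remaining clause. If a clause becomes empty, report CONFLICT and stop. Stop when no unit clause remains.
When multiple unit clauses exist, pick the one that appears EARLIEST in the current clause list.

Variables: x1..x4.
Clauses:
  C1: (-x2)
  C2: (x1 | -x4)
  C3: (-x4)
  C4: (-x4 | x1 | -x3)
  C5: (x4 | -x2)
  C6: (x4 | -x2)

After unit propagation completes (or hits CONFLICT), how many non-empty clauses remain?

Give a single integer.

unit clause [-2] forces x2=F; simplify:
  satisfied 3 clause(s); 3 remain; assigned so far: [2]
unit clause [-4] forces x4=F; simplify:
  satisfied 3 clause(s); 0 remain; assigned so far: [2, 4]

Answer: 0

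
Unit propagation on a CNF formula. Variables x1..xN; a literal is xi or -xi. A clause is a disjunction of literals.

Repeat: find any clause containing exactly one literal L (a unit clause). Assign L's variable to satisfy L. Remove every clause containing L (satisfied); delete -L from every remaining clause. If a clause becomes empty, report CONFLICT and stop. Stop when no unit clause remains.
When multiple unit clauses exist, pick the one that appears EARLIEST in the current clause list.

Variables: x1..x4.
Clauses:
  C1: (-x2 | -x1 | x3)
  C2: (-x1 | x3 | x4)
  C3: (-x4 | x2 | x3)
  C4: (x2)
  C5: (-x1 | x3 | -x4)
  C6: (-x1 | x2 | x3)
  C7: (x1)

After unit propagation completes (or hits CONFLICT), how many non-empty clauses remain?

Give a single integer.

Answer: 0

Derivation:
unit clause [2] forces x2=T; simplify:
  drop -2 from [-2, -1, 3] -> [-1, 3]
  satisfied 3 clause(s); 4 remain; assigned so far: [2]
unit clause [1] forces x1=T; simplify:
  drop -1 from [-1, 3] -> [3]
  drop -1 from [-1, 3, 4] -> [3, 4]
  drop -1 from [-1, 3, -4] -> [3, -4]
  satisfied 1 clause(s); 3 remain; assigned so far: [1, 2]
unit clause [3] forces x3=T; simplify:
  satisfied 3 clause(s); 0 remain; assigned so far: [1, 2, 3]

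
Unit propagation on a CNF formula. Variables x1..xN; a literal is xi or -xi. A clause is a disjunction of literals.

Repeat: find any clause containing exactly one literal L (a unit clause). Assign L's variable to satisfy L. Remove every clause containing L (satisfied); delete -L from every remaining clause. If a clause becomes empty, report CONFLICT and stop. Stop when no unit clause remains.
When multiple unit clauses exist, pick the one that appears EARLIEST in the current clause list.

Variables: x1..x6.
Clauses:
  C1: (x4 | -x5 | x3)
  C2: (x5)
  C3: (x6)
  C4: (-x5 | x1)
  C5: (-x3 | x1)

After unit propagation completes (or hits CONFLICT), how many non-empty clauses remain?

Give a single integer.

Answer: 1

Derivation:
unit clause [5] forces x5=T; simplify:
  drop -5 from [4, -5, 3] -> [4, 3]
  drop -5 from [-5, 1] -> [1]
  satisfied 1 clause(s); 4 remain; assigned so far: [5]
unit clause [6] forces x6=T; simplify:
  satisfied 1 clause(s); 3 remain; assigned so far: [5, 6]
unit clause [1] forces x1=T; simplify:
  satisfied 2 clause(s); 1 remain; assigned so far: [1, 5, 6]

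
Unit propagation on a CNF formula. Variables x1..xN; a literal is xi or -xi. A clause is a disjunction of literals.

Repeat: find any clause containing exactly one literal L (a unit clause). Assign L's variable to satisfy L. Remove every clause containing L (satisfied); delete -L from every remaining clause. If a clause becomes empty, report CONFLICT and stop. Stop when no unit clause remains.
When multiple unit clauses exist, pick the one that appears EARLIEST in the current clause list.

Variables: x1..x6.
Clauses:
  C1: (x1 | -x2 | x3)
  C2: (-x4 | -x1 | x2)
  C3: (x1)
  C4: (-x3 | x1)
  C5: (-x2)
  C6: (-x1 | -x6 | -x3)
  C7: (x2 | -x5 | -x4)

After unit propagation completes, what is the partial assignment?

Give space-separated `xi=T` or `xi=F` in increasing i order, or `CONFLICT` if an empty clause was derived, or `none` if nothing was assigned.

unit clause [1] forces x1=T; simplify:
  drop -1 from [-4, -1, 2] -> [-4, 2]
  drop -1 from [-1, -6, -3] -> [-6, -3]
  satisfied 3 clause(s); 4 remain; assigned so far: [1]
unit clause [-2] forces x2=F; simplify:
  drop 2 from [-4, 2] -> [-4]
  drop 2 from [2, -5, -4] -> [-5, -4]
  satisfied 1 clause(s); 3 remain; assigned so far: [1, 2]
unit clause [-4] forces x4=F; simplify:
  satisfied 2 clause(s); 1 remain; assigned so far: [1, 2, 4]

Answer: x1=T x2=F x4=F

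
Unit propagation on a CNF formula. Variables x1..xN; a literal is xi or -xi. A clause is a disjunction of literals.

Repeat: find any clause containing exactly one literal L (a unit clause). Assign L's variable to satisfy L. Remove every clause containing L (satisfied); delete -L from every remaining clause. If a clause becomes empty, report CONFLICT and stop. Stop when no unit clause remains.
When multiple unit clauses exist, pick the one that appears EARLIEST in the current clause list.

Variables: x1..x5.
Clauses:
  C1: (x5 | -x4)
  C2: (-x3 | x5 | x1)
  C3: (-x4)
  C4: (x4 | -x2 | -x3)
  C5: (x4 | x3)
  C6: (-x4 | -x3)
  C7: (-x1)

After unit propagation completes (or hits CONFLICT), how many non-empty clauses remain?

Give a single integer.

unit clause [-4] forces x4=F; simplify:
  drop 4 from [4, -2, -3] -> [-2, -3]
  drop 4 from [4, 3] -> [3]
  satisfied 3 clause(s); 4 remain; assigned so far: [4]
unit clause [3] forces x3=T; simplify:
  drop -3 from [-3, 5, 1] -> [5, 1]
  drop -3 from [-2, -3] -> [-2]
  satisfied 1 clause(s); 3 remain; assigned so far: [3, 4]
unit clause [-2] forces x2=F; simplify:
  satisfied 1 clause(s); 2 remain; assigned so far: [2, 3, 4]
unit clause [-1] forces x1=F; simplify:
  drop 1 from [5, 1] -> [5]
  satisfied 1 clause(s); 1 remain; assigned so far: [1, 2, 3, 4]
unit clause [5] forces x5=T; simplify:
  satisfied 1 clause(s); 0 remain; assigned so far: [1, 2, 3, 4, 5]

Answer: 0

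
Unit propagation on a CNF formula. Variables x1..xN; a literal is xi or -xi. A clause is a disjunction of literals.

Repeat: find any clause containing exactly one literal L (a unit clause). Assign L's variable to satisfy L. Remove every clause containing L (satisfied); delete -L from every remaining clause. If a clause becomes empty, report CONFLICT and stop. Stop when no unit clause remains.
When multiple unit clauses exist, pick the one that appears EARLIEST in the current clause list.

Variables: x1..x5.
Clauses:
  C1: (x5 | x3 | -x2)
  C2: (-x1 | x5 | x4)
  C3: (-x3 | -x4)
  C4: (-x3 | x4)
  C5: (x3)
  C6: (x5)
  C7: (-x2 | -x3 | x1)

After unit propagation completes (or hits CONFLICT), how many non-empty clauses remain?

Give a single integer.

unit clause [3] forces x3=T; simplify:
  drop -3 from [-3, -4] -> [-4]
  drop -3 from [-3, 4] -> [4]
  drop -3 from [-2, -3, 1] -> [-2, 1]
  satisfied 2 clause(s); 5 remain; assigned so far: [3]
unit clause [-4] forces x4=F; simplify:
  drop 4 from [-1, 5, 4] -> [-1, 5]
  drop 4 from [4] -> [] (empty!)
  satisfied 1 clause(s); 4 remain; assigned so far: [3, 4]
CONFLICT (empty clause)

Answer: 3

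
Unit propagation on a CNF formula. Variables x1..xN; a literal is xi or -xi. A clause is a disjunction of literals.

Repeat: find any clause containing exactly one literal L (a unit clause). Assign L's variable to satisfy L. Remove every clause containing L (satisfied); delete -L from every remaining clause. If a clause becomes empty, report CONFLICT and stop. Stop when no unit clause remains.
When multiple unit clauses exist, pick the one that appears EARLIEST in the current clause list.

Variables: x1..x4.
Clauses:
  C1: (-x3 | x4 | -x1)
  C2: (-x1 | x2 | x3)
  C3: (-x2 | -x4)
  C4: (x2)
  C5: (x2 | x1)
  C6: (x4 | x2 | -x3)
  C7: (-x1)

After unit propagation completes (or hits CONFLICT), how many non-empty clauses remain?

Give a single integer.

unit clause [2] forces x2=T; simplify:
  drop -2 from [-2, -4] -> [-4]
  satisfied 4 clause(s); 3 remain; assigned so far: [2]
unit clause [-4] forces x4=F; simplify:
  drop 4 from [-3, 4, -1] -> [-3, -1]
  satisfied 1 clause(s); 2 remain; assigned so far: [2, 4]
unit clause [-1] forces x1=F; simplify:
  satisfied 2 clause(s); 0 remain; assigned so far: [1, 2, 4]

Answer: 0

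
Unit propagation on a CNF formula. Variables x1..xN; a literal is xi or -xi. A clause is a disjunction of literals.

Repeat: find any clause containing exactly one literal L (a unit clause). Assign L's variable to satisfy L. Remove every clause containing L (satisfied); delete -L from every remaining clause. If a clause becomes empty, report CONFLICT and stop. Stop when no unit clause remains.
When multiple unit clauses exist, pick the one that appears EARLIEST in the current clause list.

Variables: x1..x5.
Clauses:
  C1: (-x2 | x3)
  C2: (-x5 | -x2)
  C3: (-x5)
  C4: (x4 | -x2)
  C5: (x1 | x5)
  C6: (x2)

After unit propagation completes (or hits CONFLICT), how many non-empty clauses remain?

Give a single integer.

unit clause [-5] forces x5=F; simplify:
  drop 5 from [1, 5] -> [1]
  satisfied 2 clause(s); 4 remain; assigned so far: [5]
unit clause [1] forces x1=T; simplify:
  satisfied 1 clause(s); 3 remain; assigned so far: [1, 5]
unit clause [2] forces x2=T; simplify:
  drop -2 from [-2, 3] -> [3]
  drop -2 from [4, -2] -> [4]
  satisfied 1 clause(s); 2 remain; assigned so far: [1, 2, 5]
unit clause [3] forces x3=T; simplify:
  satisfied 1 clause(s); 1 remain; assigned so far: [1, 2, 3, 5]
unit clause [4] forces x4=T; simplify:
  satisfied 1 clause(s); 0 remain; assigned so far: [1, 2, 3, 4, 5]

Answer: 0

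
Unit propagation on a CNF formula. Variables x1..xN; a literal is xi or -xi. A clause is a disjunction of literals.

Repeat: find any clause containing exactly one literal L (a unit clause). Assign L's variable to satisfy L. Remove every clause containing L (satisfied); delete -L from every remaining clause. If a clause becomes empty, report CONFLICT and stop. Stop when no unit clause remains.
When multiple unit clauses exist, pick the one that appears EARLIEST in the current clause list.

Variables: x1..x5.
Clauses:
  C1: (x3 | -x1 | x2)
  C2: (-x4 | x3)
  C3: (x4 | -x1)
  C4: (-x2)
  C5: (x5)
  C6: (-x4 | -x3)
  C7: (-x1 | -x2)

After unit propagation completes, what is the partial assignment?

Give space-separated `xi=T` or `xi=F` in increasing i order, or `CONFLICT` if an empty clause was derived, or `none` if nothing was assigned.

unit clause [-2] forces x2=F; simplify:
  drop 2 from [3, -1, 2] -> [3, -1]
  satisfied 2 clause(s); 5 remain; assigned so far: [2]
unit clause [5] forces x5=T; simplify:
  satisfied 1 clause(s); 4 remain; assigned so far: [2, 5]

Answer: x2=F x5=T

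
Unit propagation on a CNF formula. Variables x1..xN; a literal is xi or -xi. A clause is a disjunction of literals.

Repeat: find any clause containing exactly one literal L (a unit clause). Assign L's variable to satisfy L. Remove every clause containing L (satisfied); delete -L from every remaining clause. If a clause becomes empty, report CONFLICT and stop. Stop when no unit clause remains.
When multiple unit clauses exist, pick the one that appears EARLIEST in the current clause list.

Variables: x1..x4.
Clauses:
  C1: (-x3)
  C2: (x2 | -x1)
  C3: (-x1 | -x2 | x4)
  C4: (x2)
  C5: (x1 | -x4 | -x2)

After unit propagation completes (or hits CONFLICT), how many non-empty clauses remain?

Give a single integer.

Answer: 2

Derivation:
unit clause [-3] forces x3=F; simplify:
  satisfied 1 clause(s); 4 remain; assigned so far: [3]
unit clause [2] forces x2=T; simplify:
  drop -2 from [-1, -2, 4] -> [-1, 4]
  drop -2 from [1, -4, -2] -> [1, -4]
  satisfied 2 clause(s); 2 remain; assigned so far: [2, 3]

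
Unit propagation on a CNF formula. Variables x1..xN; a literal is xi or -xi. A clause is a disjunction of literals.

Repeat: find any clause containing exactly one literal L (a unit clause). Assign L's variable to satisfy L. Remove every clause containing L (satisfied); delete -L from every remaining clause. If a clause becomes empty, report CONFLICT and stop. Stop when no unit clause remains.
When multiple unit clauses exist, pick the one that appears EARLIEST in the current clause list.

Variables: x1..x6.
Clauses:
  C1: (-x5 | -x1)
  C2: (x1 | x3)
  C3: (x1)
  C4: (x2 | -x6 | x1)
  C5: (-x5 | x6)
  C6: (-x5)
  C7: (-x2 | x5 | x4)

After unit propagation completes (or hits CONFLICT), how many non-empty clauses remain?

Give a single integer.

Answer: 1

Derivation:
unit clause [1] forces x1=T; simplify:
  drop -1 from [-5, -1] -> [-5]
  satisfied 3 clause(s); 4 remain; assigned so far: [1]
unit clause [-5] forces x5=F; simplify:
  drop 5 from [-2, 5, 4] -> [-2, 4]
  satisfied 3 clause(s); 1 remain; assigned so far: [1, 5]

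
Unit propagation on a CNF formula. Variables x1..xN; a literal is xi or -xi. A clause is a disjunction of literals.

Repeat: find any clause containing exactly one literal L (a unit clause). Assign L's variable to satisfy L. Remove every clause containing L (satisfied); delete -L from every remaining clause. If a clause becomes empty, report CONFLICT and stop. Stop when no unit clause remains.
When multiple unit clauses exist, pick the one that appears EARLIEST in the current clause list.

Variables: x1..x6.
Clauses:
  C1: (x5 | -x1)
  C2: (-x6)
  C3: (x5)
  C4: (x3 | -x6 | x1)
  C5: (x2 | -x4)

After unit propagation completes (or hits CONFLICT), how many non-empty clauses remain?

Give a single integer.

Answer: 1

Derivation:
unit clause [-6] forces x6=F; simplify:
  satisfied 2 clause(s); 3 remain; assigned so far: [6]
unit clause [5] forces x5=T; simplify:
  satisfied 2 clause(s); 1 remain; assigned so far: [5, 6]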